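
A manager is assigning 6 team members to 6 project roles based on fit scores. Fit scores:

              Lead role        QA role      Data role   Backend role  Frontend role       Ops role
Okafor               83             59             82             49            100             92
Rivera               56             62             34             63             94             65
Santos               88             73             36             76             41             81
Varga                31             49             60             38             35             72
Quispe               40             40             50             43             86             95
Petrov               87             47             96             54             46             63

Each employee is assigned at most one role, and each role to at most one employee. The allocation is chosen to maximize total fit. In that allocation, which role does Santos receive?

Optimal: Okafor→Lead role (83 pts), Rivera→Frontend role (94 pts), Santos→Backend role (76 pts), Varga→QA role (49 pts), Quispe→Ops role (95 pts), Petrov→Data role (96 pts) — total 83+94+76+49+95+96 = 493 pts.
Column-greedy (each role in turn goes to its best remaining employee) gives 453 pts, worse by 40.
Next-best assignment: Okafor→Frontend role, Rivera→Backend role, Santos→Lead role, Varga→QA role, Quispe→Ops role, Petrov→Data role = 491 pts.
No other one-to-one assignment exceeds 493 pts.
Santos's own top role is Lead role (88 pts), but forcing Santos→Lead role and reassigning the rest optimally gives only 491 pts — worse by 2.

Santos receives Backend role.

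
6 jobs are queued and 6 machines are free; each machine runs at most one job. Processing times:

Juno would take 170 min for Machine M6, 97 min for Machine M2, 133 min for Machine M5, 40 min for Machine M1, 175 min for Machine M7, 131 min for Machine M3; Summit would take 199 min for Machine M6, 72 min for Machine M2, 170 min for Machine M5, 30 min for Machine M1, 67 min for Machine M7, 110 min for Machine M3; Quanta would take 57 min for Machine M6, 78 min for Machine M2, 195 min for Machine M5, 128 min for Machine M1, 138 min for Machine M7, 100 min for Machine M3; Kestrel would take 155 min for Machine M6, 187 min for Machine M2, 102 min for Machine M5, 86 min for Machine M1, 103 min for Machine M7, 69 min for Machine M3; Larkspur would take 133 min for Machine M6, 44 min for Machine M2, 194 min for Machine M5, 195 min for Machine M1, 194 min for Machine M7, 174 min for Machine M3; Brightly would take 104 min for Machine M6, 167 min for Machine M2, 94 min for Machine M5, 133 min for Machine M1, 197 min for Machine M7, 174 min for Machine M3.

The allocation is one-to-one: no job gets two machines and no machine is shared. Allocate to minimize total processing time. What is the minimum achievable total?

Optimal: Juno→Machine M1 (40 min), Summit→Machine M7 (67 min), Quanta→Machine M6 (57 min), Kestrel→Machine M3 (69 min), Larkspur→Machine M2 (44 min), Brightly→Machine M5 (94 min) — total 40+67+57+69+44+94 = 371 min.

Minimum total: 371 min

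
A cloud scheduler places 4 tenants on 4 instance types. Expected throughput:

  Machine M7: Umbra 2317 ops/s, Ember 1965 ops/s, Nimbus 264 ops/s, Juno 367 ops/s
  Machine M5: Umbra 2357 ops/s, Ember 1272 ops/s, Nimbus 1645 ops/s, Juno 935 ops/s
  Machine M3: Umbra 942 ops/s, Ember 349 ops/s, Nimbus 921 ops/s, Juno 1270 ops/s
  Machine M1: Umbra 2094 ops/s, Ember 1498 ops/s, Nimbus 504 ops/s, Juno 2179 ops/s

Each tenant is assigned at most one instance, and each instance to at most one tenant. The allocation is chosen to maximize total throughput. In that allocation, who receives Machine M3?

Nimbus receives Machine M3.

Optimal: Umbra→Machine M5 (2357 ops/s), Ember→Machine M7 (1965 ops/s), Nimbus→Machine M3 (921 ops/s), Juno→Machine M1 (2179 ops/s) — total 2357+1965+921+2179 = 7422 ops/s.
Column-greedy (each instance in turn goes to its best remaining tenant) gives 6730 ops/s, worse by 692.
Checked against all permutations: 7422 ops/s is optimal.
Nimbus's own top instance is Machine M5 (1645 ops/s), but forcing Nimbus→Machine M5 and reassigning the rest optimally gives only 6974 ops/s — worse by 448.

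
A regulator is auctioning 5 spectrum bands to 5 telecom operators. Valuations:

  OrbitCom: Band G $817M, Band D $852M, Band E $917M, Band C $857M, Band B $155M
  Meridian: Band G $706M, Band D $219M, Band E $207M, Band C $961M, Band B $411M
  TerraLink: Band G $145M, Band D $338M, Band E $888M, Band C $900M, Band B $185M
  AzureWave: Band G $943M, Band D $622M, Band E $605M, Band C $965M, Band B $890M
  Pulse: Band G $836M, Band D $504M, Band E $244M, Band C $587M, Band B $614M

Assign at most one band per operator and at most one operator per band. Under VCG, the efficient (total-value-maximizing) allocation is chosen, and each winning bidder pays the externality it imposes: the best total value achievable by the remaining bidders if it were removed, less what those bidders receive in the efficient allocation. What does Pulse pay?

Pulse pays $53M.

Efficient allocation: OrbitCom→Band D ($852M), Meridian→Band C ($961M), TerraLink→Band E ($888M), AzureWave→Band B ($890M), Pulse→Band G ($836M); total welfare W = $4427M.
Pulse receives Band G at value $836M, so the others get W − 836 = $3591M.
Without Pulse: best allocation of the remaining 4 bidders over all 5 bands is OrbitCom→Band D ($852M), Meridian→Band C ($961M), TerraLink→Band E ($888M), AzureWave→Band G ($943M), total $3644M.
VCG payment = (others' best without Pulse) − (others' welfare with Pulse) = 3644 − 3591 = $53M.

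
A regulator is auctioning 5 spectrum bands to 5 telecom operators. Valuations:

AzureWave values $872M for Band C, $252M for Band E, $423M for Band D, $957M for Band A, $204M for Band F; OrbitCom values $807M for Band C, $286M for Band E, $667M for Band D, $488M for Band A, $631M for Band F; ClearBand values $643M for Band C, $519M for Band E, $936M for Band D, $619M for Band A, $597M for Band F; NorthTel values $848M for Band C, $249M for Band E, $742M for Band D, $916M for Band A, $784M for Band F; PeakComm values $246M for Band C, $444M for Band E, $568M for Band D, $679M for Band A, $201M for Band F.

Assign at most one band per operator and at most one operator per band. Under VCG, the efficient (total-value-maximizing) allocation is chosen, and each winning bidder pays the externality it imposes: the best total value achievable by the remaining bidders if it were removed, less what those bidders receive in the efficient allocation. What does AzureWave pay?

AzureWave pays $235M.

Efficient allocation: AzureWave→Band A ($957M), OrbitCom→Band C ($807M), ClearBand→Band D ($936M), NorthTel→Band F ($784M), PeakComm→Band E ($444M); total welfare W = $3928M.
AzureWave receives Band A at value $957M, so the others get W − 957 = $2971M.
Without AzureWave: best allocation of the remaining 4 bidders over all 5 bands is OrbitCom→Band C ($807M), ClearBand→Band D ($936M), NorthTel→Band F ($784M), PeakComm→Band A ($679M), total $3206M.
VCG payment = (others' best without AzureWave) − (others' welfare with AzureWave) = 3206 − 2971 = $235M.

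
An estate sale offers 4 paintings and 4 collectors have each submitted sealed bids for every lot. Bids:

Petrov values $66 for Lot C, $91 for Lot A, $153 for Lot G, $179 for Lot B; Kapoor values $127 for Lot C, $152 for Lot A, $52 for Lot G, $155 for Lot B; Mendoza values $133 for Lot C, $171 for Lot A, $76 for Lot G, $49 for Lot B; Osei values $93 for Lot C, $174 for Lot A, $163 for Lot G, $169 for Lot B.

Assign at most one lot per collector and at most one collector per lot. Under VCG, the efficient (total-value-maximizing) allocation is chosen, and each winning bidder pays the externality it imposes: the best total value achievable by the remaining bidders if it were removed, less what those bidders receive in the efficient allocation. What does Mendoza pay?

Mendoza pays $25.

Efficient allocation: Petrov→Lot B ($179), Kapoor→Lot C ($127), Mendoza→Lot A ($171), Osei→Lot G ($163); total welfare W = $640.
Mendoza receives Lot A at value $171, so the others get W − 171 = $469.
Without Mendoza: best allocation of the remaining 3 bidders over all 4 lots is Petrov→Lot B ($179), Kapoor→Lot A ($152), Osei→Lot G ($163), total $494.
VCG payment = (others' best without Mendoza) − (others' welfare with Mendoza) = 494 − 469 = $25.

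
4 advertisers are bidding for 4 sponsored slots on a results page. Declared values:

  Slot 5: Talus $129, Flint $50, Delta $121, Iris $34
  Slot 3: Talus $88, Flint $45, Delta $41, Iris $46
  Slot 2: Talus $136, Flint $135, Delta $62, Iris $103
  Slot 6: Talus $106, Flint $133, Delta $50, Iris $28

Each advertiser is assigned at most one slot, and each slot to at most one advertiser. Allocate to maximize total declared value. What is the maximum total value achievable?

Treat this as an assignment problem: match each advertiser to one slot.
Optimal: Talus→Slot 3 ($88), Flint→Slot 6 ($133), Delta→Slot 5 ($121), Iris→Slot 2 ($103) — total 88+133+121+103 = $445.
Column-greedy (each slot in turn goes to its best remaining advertiser) gives $360, worse by 85.

Maximum total: $445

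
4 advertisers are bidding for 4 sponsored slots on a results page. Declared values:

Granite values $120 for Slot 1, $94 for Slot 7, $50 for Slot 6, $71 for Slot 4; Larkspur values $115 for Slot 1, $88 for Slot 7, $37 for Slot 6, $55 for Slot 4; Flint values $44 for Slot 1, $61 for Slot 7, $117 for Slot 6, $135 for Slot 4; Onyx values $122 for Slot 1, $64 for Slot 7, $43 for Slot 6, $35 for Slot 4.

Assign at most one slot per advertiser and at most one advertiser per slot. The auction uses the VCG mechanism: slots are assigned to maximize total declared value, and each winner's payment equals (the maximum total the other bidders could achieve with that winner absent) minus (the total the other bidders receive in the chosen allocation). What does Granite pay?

Efficient allocation: Granite→Slot 4 ($71), Larkspur→Slot 7 ($88), Flint→Slot 6 ($117), Onyx→Slot 1 ($122); total welfare W = $398.
Granite receives Slot 4 at value $71, so the others get W − 71 = $327.
Without Granite: best allocation of the remaining 3 bidders over all 4 slots is Larkspur→Slot 7 ($88), Flint→Slot 4 ($135), Onyx→Slot 1 ($122), total $345.
VCG payment = (others' best without Granite) − (others' welfare with Granite) = 345 − 327 = $18.

Granite pays $18.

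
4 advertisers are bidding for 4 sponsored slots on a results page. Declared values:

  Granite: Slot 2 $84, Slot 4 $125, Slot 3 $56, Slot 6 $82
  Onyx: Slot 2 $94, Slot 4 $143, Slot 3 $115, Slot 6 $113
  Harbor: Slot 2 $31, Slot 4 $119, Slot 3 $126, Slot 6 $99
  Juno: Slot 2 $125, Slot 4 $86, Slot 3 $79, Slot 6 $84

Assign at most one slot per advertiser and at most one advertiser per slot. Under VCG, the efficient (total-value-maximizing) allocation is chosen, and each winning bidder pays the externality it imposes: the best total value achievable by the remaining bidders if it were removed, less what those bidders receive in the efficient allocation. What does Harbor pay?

Harbor pays $2.

Efficient allocation: Granite→Slot 4 ($125), Onyx→Slot 6 ($113), Harbor→Slot 3 ($126), Juno→Slot 2 ($125); total welfare W = $489.
Harbor receives Slot 3 at value $126, so the others get W − 126 = $363.
Without Harbor: best allocation of the remaining 3 bidders over all 4 slots is Granite→Slot 4 ($125), Onyx→Slot 3 ($115), Juno→Slot 2 ($125), total $365.
VCG payment = (others' best without Harbor) − (others' welfare with Harbor) = 365 − 363 = $2.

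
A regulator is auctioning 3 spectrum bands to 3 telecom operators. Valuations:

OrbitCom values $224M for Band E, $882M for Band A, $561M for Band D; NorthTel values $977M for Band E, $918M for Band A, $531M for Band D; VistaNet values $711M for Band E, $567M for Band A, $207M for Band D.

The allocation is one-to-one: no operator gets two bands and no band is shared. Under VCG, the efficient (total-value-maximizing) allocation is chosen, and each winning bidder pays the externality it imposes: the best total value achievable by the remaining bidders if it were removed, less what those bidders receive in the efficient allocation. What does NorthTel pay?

Efficient allocation: OrbitCom→Band D ($561M), NorthTel→Band A ($918M), VistaNet→Band E ($711M); total welfare W = $2190M.
NorthTel receives Band A at value $918M, so the others get W − 918 = $1272M.
Without NorthTel: best allocation of the remaining 2 bidders over all 3 bands is OrbitCom→Band A ($882M), VistaNet→Band E ($711M), total $1593M.
VCG payment = (others' best without NorthTel) − (others' welfare with NorthTel) = 1593 − 1272 = $321M.

NorthTel pays $321M.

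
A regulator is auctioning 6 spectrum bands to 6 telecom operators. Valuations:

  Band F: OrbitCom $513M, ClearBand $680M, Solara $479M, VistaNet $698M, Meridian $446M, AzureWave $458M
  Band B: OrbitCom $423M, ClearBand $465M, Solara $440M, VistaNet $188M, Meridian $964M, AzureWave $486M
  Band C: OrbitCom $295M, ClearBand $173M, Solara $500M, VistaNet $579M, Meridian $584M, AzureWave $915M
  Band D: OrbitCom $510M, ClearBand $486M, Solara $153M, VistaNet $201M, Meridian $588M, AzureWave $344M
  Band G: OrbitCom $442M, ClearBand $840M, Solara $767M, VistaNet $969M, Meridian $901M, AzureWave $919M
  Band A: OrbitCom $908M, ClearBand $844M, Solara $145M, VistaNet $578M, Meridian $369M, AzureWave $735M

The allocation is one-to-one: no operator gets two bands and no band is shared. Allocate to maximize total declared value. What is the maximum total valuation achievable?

Max total: $4738M

Optimal: OrbitCom→Band A ($908M), ClearBand→Band D ($486M), Solara→Band G ($767M), VistaNet→Band F ($698M), Meridian→Band B ($964M), AzureWave→Band C ($915M) — total 908+486+767+698+964+915 = $4738M.
Row-greedy (each operator in turn takes its best remaining band) gives $4254M, worse by 484.
Next-best assignment: OrbitCom→Band A, ClearBand→Band D, Solara→Band F, VistaNet→Band G, Meridian→Band B, AzureWave→Band C = $4721M.
Every other assignment is strictly worse.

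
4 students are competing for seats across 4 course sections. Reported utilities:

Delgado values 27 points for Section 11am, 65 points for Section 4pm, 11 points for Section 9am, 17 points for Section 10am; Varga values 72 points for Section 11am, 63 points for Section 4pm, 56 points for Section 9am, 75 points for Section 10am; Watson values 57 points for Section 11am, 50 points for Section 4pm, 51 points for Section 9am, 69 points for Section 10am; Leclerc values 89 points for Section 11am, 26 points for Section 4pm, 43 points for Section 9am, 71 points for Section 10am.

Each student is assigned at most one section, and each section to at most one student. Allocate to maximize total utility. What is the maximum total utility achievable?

Maximum total: 280 points

Optimal: Delgado→Section 4pm (65 points), Varga→Section 10am (75 points), Watson→Section 9am (51 points), Leclerc→Section 11am (89 points) — total 65+75+51+89 = 280 points.
Row-greedy (each student in turn takes its best remaining section) gives 240 points, worse by 40.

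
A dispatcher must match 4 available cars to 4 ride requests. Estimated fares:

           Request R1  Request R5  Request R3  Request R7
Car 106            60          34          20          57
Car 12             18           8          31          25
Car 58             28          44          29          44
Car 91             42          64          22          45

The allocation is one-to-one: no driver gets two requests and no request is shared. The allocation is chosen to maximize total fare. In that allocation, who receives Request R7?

Optimal: Car 106→Request R1 ($60), Car 12→Request R3 ($31), Car 58→Request R7 ($44), Car 91→Request R5 ($64) — total 60+31+44+64 = $199.
Row-greedy (each driver in turn takes its best remaining request) gives $180, worse by 19.
Swapping Car 12↔Car 106 (Car 12→Request R1 $18, Car 106→Request R3 $20) loses 53.
Car 58's own top request is Request R5 ($44), but forcing Car 58→Request R5 and reassigning the rest optimally gives only $180 — worse by 19.

Car 58 receives Request R7.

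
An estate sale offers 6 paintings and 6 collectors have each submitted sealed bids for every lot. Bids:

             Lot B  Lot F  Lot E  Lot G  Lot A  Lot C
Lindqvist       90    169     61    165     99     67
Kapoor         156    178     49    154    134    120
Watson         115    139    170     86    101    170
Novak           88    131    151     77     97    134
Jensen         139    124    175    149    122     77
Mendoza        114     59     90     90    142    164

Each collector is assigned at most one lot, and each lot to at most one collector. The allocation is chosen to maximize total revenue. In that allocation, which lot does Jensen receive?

Optimal: Lindqvist→Lot G ($165), Kapoor→Lot F ($178), Watson→Lot C ($170), Novak→Lot E ($151), Jensen→Lot B ($139), Mendoza→Lot A ($142) — total 165+178+170+151+139+142 = $945.
Row-greedy (each collector in turn takes its best remaining lot) gives $920, worse by 25.
Next-best assignment: Lindqvist→Lot G, Kapoor→Lot B, Watson→Lot C, Novak→Lot F, Jensen→Lot E, Mendoza→Lot A = $939.
Swapping Watson↔Mendoza (Watson→Lot A $101, Mendoza→Lot C $164) loses 47.
Checked against all permutations: $945 is optimal.
Jensen's own top lot is Lot E ($175), but forcing Jensen→Lot E and reassigning the rest optimally gives only $939 — worse by 6.

Jensen receives Lot B.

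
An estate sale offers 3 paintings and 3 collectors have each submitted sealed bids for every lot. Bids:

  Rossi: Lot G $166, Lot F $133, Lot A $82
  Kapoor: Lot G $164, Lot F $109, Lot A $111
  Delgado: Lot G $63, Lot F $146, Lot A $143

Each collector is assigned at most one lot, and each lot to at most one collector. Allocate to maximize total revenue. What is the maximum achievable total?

Max total: $440

This is the linear assignment problem.
Optimal: Rossi→Lot F ($133), Kapoor→Lot G ($164), Delgado→Lot A ($143) — total 133+164+143 = $440.
Column-greedy (each lot in turn goes to its best remaining collector) gives $423, worse by 17.
Next-best assignment: Rossi→Lot G, Kapoor→Lot A, Delgado→Lot F = $423.
Swapping Kapoor↔Delgado (Kapoor→Lot A $111, Delgado→Lot G $63) loses 133.
No other one-to-one assignment exceeds $440.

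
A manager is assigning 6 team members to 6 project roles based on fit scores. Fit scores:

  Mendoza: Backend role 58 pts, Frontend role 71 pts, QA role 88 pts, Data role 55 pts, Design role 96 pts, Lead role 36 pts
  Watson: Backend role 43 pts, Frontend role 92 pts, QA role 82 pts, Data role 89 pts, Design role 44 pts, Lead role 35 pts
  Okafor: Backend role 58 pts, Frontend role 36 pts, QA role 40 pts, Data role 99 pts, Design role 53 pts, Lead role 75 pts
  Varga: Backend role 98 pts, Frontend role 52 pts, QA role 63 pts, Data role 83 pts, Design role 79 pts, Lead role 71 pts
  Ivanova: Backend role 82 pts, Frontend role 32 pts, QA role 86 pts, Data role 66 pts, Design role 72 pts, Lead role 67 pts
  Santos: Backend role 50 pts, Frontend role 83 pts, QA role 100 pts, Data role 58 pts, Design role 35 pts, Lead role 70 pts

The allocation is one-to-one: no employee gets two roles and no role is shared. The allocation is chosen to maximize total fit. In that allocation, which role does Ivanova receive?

This is the linear assignment problem.
Optimal: Mendoza→Design role (96 pts), Watson→Frontend role (92 pts), Okafor→Data role (99 pts), Varga→Backend role (98 pts), Ivanova→Lead role (67 pts), Santos→QA role (100 pts) — total 96+92+99+98+67+100 = 552 pts.
Row-greedy (each employee in turn takes its best remaining role) gives 541 pts, worse by 11.
Swapping Okafor↔Ivanova (Okafor→Lead role 75 pts, Ivanova→Data role 66 pts) loses 25.
Ivanova's own top role is QA role (86 pts), but forcing Ivanova→QA role and reassigning the rest optimally gives only 541 pts — worse by 11.

Ivanova receives Lead role.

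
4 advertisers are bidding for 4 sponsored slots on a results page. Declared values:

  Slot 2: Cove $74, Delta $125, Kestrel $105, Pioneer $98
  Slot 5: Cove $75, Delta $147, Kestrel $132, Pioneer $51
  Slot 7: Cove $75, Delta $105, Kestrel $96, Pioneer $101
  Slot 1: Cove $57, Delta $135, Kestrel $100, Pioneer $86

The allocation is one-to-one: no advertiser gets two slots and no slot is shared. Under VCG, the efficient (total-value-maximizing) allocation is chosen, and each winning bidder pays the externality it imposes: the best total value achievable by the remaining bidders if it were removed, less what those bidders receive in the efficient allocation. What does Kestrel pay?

Efficient allocation: Cove→Slot 2 ($74), Delta→Slot 1 ($135), Kestrel→Slot 5 ($132), Pioneer→Slot 7 ($101); total welfare W = $442.
Kestrel receives Slot 5 at value $132, so the others get W − 132 = $310.
Without Kestrel: best allocation of the remaining 3 bidders over all 4 slots is Cove→Slot 2 ($74), Delta→Slot 5 ($147), Pioneer→Slot 7 ($101), total $322.
VCG payment = (others' best without Kestrel) − (others' welfare with Kestrel) = 322 − 310 = $12.

Kestrel pays $12.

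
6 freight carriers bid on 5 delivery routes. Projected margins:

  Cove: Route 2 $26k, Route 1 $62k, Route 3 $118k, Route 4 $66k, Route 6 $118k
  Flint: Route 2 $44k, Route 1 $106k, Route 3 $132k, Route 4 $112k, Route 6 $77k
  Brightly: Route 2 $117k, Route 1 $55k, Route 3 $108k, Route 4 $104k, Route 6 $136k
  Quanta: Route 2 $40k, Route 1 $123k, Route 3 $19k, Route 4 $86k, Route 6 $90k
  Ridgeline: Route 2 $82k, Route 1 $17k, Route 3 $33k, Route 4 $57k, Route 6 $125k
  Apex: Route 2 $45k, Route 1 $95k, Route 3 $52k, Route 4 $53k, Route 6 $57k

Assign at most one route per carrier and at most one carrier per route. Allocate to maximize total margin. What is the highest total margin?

Max total: $595k

Treat this as an assignment problem: match each carrier to one route.
Optimal: Brightly→Route 2 ($117k), Quanta→Route 1 ($123k), Cove→Route 3 ($118k), Flint→Route 4 ($112k), Ridgeline→Route 6 ($125k) — total 117+123+118+112+125 = $595k.
Row-greedy (each carrier in turn takes its best remaining route) gives $571k, worse by 24.
Swapping Ridgeline↔Brightly (Ridgeline→Route 2 $82k, Brightly→Route 6 $136k) loses 24.
Every other assignment is strictly worse.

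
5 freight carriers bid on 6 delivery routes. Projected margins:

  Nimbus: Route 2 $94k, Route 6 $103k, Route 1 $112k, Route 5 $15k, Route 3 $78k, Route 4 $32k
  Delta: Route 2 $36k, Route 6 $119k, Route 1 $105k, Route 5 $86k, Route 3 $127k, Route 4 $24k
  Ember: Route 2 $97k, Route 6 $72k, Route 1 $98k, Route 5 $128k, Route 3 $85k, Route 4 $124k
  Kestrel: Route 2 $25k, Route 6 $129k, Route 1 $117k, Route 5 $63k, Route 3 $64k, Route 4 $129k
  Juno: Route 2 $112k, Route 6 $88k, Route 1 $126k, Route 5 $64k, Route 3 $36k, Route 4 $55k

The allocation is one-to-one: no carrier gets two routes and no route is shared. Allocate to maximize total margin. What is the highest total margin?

Maximum total: $613k

Optimal: Nimbus→Route 6 ($103k), Delta→Route 3 ($127k), Ember→Route 5 ($128k), Kestrel→Route 4 ($129k), Juno→Route 1 ($126k) — total 103+127+128+129+126 = $613k.
Column-greedy (each route in turn goes to its best remaining carrier) gives $608k, worse by 5.
Next-best assignment: Nimbus→Route 1, Delta→Route 3, Ember→Route 5, Kestrel→Route 6, Juno→Route 2 = $608k.
No other one-to-one assignment exceeds $613k.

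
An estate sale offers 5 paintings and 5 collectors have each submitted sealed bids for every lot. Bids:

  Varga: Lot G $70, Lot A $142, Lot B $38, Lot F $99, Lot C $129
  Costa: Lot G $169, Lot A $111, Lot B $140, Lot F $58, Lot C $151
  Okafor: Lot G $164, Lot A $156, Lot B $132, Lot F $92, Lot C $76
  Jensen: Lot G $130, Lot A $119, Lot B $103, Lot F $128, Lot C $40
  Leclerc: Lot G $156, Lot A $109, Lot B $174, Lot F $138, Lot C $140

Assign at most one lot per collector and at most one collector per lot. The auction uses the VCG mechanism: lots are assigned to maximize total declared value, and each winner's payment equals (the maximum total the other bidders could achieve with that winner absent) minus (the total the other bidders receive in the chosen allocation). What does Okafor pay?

Okafor pays $18.

Efficient allocation: Varga→Lot A ($142), Costa→Lot C ($151), Okafor→Lot G ($164), Jensen→Lot F ($128), Leclerc→Lot B ($174); total welfare W = $759.
Okafor receives Lot G at value $164, so the others get W − 164 = $595.
Without Okafor: best allocation of the remaining 4 bidders over all 5 lots is Varga→Lot A ($142), Costa→Lot G ($169), Jensen→Lot F ($128), Leclerc→Lot B ($174), total $613.
VCG payment = (others' best without Okafor) − (others' welfare with Okafor) = 613 − 595 = $18.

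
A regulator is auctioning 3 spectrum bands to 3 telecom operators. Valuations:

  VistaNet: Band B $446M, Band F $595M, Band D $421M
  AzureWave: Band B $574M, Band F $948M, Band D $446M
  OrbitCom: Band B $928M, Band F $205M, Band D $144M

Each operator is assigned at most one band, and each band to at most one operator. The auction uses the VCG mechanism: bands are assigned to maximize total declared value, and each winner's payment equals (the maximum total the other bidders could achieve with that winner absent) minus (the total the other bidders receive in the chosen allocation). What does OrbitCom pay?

Efficient allocation: VistaNet→Band D ($421M), AzureWave→Band F ($948M), OrbitCom→Band B ($928M); total welfare W = $2297M.
OrbitCom receives Band B at value $928M, so the others get W − 928 = $1369M.
Without OrbitCom: best allocation of the remaining 2 bidders over all 3 bands is VistaNet→Band B ($446M), AzureWave→Band F ($948M), total $1394M.
VCG payment = (others' best without OrbitCom) − (others' welfare with OrbitCom) = 1394 − 1369 = $25M.

OrbitCom pays $25M.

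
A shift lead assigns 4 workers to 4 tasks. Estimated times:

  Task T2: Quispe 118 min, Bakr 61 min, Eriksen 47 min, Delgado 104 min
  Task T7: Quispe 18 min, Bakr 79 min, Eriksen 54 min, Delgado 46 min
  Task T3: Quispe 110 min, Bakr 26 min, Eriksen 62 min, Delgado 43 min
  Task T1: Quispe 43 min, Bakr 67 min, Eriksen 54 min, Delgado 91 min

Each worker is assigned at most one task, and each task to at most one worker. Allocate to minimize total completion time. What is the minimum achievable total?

This is a one-to-one assignment (minimum-cost bipartite matching).
Optimal: Quispe→Task T1 (43 min), Bakr→Task T3 (26 min), Eriksen→Task T2 (47 min), Delgado→Task T7 (46 min) — total 43+26+47+46 = 162 min.
Min-entry greedy (repeatedly take the single cheapest remaining cell) gives 182 min, worse by 20.
Next-best assignment: Quispe→Task T7, Bakr→Task T1, Eriksen→Task T2, Delgado→Task T3 = 175 min.
Swapping Bakr↔Eriksen (Bakr→Task T2 61 min, Eriksen→Task T3 62 min) adds 50.

Min total: 162 min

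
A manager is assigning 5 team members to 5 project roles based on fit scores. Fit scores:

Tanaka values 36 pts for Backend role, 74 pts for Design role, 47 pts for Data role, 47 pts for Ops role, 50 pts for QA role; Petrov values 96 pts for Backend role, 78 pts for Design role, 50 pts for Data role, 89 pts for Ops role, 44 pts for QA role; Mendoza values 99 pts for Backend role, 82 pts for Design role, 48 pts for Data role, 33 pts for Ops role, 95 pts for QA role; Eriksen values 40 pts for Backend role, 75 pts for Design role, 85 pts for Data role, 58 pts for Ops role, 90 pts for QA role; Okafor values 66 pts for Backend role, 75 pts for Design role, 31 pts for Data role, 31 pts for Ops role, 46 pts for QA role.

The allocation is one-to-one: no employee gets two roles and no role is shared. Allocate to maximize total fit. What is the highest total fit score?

Optimal: Tanaka→Design role (74 pts), Petrov→Ops role (89 pts), Mendoza→QA role (95 pts), Eriksen→Data role (85 pts), Okafor→Backend role (66 pts) — total 74+89+95+85+66 = 409 pts.
Column-greedy (each role in turn goes to its best remaining employee) gives 355 pts, worse by 54.
No other one-to-one assignment exceeds 409 pts.

Max total: 409 pts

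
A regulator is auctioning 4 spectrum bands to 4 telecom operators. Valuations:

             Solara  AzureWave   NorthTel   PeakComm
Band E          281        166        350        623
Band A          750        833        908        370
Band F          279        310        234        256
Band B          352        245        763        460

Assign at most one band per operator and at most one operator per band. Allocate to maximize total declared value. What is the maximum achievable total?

Max total: $2498M

Optimal: Solara→Band F ($279M), AzureWave→Band A ($833M), NorthTel→Band B ($763M), PeakComm→Band E ($623M) — total 279+833+763+623 = $2498M.
Max-entry greedy (repeatedly take the single best remaining cell) gives $2193M, worse by 305.
Next-best assignment: Solara→Band A, AzureWave→Band F, NorthTel→Band B, PeakComm→Band E = $2446M.
Swapping PeakComm↔AzureWave (PeakComm→Band A $370M, AzureWave→Band E $166M) loses 920.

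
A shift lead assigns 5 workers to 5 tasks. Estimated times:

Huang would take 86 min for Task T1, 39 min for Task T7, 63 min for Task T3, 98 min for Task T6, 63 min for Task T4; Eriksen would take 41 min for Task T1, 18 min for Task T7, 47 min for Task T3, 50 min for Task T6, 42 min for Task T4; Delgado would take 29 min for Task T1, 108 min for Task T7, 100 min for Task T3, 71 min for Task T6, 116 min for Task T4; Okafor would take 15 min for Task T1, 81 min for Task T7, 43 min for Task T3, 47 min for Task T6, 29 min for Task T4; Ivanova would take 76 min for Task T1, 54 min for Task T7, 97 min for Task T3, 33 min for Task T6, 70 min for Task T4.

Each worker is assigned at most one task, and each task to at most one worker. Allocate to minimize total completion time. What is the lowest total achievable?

Min total: 172 min

Optimal: Huang→Task T3 (63 min), Eriksen→Task T7 (18 min), Delgado→Task T1 (29 min), Okafor→Task T4 (29 min), Ivanova→Task T6 (33 min) — total 63+18+29+29+33 = 172 min.
Column-greedy (each task in turn goes to its cheapest remaining worker) gives 245 min, worse by 73.
Swapping Delgado↔Okafor (Delgado→Task T4 116 min, Okafor→Task T1 15 min) adds 73.
Every other assignment is strictly worse.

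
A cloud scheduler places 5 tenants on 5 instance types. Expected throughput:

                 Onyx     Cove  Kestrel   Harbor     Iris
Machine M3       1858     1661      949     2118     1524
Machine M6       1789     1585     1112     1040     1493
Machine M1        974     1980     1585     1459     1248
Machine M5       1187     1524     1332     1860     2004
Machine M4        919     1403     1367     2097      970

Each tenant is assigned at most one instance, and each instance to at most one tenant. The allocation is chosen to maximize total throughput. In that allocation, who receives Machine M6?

Optimal: Onyx→Machine M6 (1789 ops/s), Cove→Machine M1 (1980 ops/s), Kestrel→Machine M4 (1367 ops/s), Harbor→Machine M3 (2118 ops/s), Iris→Machine M5 (2004 ops/s) — total 1789+1980+1367+2118+2004 = 9258 ops/s.
Row-greedy (each tenant in turn takes its best remaining instance) gives 8558 ops/s, worse by 700.
Next-best assignment: Onyx→Machine M6, Cove→Machine M3, Kestrel→Machine M1, Harbor→Machine M4, Iris→Machine M5 = 9136 ops/s.
Checked against all permutations: 9258 ops/s is optimal.
Onyx's own top instance is Machine M3 (1858 ops/s), but forcing Onyx→Machine M3 and reassigning the rest optimally gives only 9129 ops/s — worse by 129.

Onyx receives Machine M6.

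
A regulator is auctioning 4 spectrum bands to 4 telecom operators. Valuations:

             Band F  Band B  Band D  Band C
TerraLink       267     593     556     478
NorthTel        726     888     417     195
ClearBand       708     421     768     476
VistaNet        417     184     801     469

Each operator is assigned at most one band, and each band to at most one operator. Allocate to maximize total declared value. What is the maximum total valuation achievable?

Optimal: TerraLink→Band C ($478M), NorthTel→Band B ($888M), ClearBand→Band F ($708M), VistaNet→Band D ($801M) — total 478+888+708+801 = $2875M.
Column-greedy (each band in turn goes to its best remaining operator) gives $2596M, worse by 279.

Maximum total: $2875M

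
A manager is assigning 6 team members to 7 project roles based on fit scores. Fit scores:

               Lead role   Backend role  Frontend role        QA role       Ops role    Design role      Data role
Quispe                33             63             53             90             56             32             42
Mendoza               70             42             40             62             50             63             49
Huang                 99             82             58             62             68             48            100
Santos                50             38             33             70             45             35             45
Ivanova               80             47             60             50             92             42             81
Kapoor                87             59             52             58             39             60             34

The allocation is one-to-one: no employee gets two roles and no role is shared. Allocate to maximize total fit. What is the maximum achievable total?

This is the linear assignment problem.
Optimal: Quispe→Backend role (63 pts), Mendoza→Design role (63 pts), Huang→Data role (100 pts), Santos→QA role (70 pts), Ivanova→Ops role (92 pts), Kapoor→Lead role (87 pts) — total 63+63+100+70+92+87 = 475 pts.
Column-greedy (each role in turn goes to its best remaining employee) gives 402 pts, worse by 73.

Max total: 475 pts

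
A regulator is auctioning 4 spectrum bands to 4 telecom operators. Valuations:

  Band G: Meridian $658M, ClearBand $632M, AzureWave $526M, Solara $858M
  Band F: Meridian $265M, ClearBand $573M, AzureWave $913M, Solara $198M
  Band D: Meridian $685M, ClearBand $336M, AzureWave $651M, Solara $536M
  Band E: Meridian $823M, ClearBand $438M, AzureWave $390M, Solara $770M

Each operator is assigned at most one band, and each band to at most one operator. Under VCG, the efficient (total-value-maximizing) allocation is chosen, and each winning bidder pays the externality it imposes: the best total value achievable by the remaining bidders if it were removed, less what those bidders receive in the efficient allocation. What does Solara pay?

Solara pays $138M.

Efficient allocation: Meridian→Band D ($685M), ClearBand→Band G ($632M), AzureWave→Band F ($913M), Solara→Band E ($770M); total welfare W = $3000M.
Solara receives Band E at value $770M, so the others get W − 770 = $2230M.
Without Solara: best allocation of the remaining 3 bidders over all 4 bands is Meridian→Band E ($823M), ClearBand→Band G ($632M), AzureWave→Band F ($913M), total $2368M.
VCG payment = (others' best without Solara) − (others' welfare with Solara) = 2368 − 2230 = $138M.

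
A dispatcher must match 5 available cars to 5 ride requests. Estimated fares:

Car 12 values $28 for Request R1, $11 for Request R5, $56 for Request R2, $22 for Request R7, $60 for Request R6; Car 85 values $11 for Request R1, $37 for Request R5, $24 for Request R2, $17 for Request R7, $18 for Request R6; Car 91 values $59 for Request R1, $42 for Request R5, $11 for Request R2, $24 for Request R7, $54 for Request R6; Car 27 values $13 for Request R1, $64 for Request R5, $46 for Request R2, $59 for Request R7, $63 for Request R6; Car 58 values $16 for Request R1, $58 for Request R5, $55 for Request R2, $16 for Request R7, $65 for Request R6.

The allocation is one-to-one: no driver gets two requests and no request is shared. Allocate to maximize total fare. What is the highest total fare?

Optimal: Car 12→Request R2 ($56), Car 85→Request R5 ($37), Car 91→Request R1 ($59), Car 27→Request R7 ($59), Car 58→Request R6 ($65) — total 56+37+59+59+65 = $276.
Row-greedy (each driver in turn takes its best remaining request) gives $270, worse by 6.

Max total: $276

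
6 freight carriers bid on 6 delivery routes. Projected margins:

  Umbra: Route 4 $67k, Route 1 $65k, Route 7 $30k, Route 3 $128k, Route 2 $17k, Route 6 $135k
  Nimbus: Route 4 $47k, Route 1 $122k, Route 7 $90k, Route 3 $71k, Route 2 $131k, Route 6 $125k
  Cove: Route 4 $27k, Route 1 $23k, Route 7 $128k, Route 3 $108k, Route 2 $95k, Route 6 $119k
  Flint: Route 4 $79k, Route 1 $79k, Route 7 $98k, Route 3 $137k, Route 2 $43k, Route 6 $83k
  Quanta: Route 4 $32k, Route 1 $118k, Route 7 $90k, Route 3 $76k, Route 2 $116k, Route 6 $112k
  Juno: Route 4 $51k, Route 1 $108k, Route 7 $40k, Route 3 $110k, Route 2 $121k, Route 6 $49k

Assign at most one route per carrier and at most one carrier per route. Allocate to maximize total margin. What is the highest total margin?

Maximum total: $701k

Optimal: Umbra→Route 6 ($135k), Nimbus→Route 2 ($131k), Cove→Route 7 ($128k), Flint→Route 4 ($79k), Quanta→Route 1 ($118k), Juno→Route 3 ($110k) — total 135+131+128+79+118+110 = $701k.
Max-entry greedy (repeatedly take the single best remaining cell) gives $700k, worse by 1.
Swapping Quanta↔Nimbus (Quanta→Route 2 $116k, Nimbus→Route 1 $122k) loses 11.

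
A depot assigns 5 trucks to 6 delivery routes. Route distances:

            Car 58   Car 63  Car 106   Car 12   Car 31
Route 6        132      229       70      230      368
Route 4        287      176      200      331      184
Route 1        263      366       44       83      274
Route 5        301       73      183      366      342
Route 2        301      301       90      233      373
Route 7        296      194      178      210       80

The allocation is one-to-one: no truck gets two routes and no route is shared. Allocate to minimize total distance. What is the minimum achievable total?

Minimum total: 458 km

Optimal: Car 58→Route 6 (132 km), Car 63→Route 5 (73 km), Car 106→Route 2 (90 km), Car 12→Route 1 (83 km), Car 31→Route 7 (80 km) — total 132+73+90+83+80 = 458 km.
Column-greedy (each route in turn goes to its cheapest remaining truck) gives 1003 km, worse by 545.
Next-best assignment: Car 58→Route 6, Car 63→Route 4, Car 106→Route 2, Car 12→Route 1, Car 31→Route 7 = 561 km.
Every other assignment is strictly worse.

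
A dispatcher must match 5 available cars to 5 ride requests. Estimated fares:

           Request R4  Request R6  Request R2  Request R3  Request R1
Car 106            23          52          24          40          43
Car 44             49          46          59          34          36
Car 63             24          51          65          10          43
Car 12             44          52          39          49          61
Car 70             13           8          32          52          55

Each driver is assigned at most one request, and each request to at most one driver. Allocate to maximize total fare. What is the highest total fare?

Optimal: Car 106→Request R6 ($52), Car 44→Request R4 ($49), Car 63→Request R2 ($65), Car 12→Request R1 ($61), Car 70→Request R3 ($52) — total 52+49+65+61+52 = $279.
Row-greedy (each driver in turn takes its best remaining request) gives $216, worse by 63.
Checked against all permutations: $279 is optimal.

Max total: $279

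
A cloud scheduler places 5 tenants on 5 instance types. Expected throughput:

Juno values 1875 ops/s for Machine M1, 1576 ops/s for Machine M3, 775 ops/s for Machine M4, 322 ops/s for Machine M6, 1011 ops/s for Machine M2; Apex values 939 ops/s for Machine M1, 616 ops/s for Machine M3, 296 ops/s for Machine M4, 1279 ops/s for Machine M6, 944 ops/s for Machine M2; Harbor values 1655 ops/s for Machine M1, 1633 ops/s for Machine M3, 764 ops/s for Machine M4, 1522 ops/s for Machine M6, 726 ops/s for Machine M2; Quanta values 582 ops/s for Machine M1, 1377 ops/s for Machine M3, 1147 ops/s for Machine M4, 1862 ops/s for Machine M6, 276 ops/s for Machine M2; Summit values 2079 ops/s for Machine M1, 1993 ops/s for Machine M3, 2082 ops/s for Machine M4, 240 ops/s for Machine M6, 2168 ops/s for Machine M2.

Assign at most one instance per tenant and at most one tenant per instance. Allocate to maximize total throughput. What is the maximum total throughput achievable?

Max total: 8396 ops/s

Optimal: Juno→Machine M1 (1875 ops/s), Apex→Machine M2 (944 ops/s), Harbor→Machine M3 (1633 ops/s), Quanta→Machine M6 (1862 ops/s), Summit→Machine M4 (2082 ops/s) — total 1875+944+1633+1862+2082 = 8396 ops/s.
Row-greedy (each tenant in turn takes its best remaining instance) gives 8102 ops/s, worse by 294.
Checked against all permutations: 8396 ops/s is optimal.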